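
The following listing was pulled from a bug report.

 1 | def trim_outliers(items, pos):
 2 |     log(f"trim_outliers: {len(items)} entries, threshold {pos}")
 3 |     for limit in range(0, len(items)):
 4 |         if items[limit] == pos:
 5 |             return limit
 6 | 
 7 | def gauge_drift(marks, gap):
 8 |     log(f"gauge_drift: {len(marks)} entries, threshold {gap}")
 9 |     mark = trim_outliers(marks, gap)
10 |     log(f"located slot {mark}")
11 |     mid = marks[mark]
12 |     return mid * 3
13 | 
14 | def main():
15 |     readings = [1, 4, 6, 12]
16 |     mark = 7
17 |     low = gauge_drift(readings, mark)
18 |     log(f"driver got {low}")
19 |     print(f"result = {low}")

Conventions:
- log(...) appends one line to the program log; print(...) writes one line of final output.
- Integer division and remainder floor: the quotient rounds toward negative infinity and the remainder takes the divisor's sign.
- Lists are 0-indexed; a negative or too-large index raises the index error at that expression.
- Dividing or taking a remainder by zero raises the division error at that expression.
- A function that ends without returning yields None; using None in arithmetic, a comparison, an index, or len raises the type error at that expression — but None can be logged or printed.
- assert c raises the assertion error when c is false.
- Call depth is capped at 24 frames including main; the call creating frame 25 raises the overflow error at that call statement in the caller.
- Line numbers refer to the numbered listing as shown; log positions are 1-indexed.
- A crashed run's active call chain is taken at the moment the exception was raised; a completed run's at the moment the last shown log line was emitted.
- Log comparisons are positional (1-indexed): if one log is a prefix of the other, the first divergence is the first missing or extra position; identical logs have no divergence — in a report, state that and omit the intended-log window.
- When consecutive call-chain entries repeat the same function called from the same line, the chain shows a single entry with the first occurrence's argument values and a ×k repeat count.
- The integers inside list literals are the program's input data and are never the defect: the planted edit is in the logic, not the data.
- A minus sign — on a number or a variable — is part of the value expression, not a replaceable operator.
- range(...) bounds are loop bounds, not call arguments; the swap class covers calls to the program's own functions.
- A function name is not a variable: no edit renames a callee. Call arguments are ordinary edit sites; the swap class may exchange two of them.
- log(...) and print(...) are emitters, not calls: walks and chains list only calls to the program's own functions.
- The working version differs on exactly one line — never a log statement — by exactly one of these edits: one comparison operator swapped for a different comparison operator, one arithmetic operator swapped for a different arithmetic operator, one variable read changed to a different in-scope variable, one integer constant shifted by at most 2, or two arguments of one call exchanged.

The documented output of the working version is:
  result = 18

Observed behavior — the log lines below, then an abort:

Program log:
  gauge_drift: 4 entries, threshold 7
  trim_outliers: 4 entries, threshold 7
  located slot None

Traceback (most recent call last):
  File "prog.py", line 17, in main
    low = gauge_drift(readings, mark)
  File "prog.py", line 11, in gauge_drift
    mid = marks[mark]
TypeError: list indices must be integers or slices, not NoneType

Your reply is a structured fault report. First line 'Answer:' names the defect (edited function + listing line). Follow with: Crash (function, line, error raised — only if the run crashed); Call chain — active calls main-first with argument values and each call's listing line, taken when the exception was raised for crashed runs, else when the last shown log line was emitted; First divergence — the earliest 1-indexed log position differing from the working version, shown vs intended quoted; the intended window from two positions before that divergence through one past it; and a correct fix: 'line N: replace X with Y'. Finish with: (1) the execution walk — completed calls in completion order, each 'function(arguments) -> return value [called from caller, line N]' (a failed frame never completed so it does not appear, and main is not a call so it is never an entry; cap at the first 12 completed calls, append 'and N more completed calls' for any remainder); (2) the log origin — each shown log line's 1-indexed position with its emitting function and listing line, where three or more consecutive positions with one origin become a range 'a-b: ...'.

Answer: the defect is in main at line 16.
Key fact: The log first diverges at position 1: the faulty run prints 'gauge_drift: 4 entries, threshold 7' where the working version prints 'gauge_drift: 4 entries, threshold 6'.
Crash: gauge_drift, line 11, TypeError.
Call chain: main -> gauge_drift([1, 4, 6, 12], 7) (called at line 17).
First divergence: position 1; shown 'gauge_drift: 4 entries, threshold 7' vs intended 'gauge_drift: 4 entries, threshold 6'.
Intended log window:
  1: gauge_drift: 4 entries, threshold 6
  2: trim_outliers: 4 entries, threshold 6
Execution walk:
  trim_outliers([1, 4, 6, 12], 7) -> None  [called from gauge_drift, line 9]
Log origins:
  1 — gauge_drift, line 8
  2 — trim_outliers, line 2
  3 — gauge_drift, line 10
A correct fix: line 16: replace `7` with `6`.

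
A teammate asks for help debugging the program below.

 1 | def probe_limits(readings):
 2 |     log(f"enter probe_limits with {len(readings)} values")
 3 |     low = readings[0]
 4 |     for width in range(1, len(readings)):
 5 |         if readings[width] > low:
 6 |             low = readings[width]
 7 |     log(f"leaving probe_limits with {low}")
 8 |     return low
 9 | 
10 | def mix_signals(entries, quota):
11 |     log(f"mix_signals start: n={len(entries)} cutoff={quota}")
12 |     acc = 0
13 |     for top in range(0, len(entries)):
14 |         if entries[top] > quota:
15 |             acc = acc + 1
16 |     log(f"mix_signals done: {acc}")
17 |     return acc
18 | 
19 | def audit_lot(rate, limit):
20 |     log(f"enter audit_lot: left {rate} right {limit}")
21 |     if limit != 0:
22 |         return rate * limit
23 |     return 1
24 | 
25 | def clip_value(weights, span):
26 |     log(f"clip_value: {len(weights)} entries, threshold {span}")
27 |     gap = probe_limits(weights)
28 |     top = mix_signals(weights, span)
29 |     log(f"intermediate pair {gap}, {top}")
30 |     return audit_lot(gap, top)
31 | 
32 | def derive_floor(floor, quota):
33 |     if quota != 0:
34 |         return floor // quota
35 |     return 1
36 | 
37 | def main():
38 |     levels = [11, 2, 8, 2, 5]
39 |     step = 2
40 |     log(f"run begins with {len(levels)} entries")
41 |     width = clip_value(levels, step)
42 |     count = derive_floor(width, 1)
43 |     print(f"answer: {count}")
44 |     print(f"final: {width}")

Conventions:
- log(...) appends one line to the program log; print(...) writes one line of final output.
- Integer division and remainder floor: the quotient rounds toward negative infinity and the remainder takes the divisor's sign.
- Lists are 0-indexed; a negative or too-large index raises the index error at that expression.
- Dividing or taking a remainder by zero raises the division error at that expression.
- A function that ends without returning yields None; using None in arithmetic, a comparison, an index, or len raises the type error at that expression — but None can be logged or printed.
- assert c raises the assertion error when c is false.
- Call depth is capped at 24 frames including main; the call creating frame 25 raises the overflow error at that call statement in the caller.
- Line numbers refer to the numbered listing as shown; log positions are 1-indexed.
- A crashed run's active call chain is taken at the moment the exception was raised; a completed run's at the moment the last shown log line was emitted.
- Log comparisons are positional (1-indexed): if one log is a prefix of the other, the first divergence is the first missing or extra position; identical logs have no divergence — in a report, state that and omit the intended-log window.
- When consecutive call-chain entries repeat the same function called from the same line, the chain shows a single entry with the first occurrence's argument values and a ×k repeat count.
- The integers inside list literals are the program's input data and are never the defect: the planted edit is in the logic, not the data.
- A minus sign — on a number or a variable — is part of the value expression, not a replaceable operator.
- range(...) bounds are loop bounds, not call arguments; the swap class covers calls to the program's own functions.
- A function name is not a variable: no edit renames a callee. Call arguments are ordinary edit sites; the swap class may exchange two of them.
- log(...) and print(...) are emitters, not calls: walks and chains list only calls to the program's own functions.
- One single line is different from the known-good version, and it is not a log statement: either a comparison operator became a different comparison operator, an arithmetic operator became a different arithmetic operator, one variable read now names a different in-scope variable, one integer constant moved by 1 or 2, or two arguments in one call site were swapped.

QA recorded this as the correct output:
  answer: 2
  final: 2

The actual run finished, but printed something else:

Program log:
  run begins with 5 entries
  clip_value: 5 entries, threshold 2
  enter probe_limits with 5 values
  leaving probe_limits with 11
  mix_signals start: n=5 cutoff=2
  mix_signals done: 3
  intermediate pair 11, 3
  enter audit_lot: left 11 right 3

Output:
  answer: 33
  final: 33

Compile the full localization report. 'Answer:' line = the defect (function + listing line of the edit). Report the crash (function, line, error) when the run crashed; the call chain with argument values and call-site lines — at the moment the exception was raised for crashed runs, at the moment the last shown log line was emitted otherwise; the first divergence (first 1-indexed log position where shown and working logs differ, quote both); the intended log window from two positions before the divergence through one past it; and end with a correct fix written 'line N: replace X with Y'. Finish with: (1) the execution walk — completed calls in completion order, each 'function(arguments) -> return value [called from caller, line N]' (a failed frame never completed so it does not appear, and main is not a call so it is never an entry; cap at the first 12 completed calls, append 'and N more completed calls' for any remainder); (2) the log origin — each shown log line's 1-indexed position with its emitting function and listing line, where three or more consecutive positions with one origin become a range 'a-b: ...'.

Answer: the defect is in audit_lot at line 22.
Core observation: The logs agree in full; only the final output differs.
Call chain: main -> clip_value([11, 2, 8, 2, 5], 2) (called at line 41) -> audit_lot(11, 3) (called at line 30).
First divergence: there is none — every log position agrees.
Execution walk:
  probe_limits([11, 2, 8, 2, 5]) -> 11  [called from clip_value, line 27]
  mix_signals([11, 2, 8, 2, 5], 2) -> 3  [called from clip_value, line 28]
  audit_lot(11, 3) -> 33  [called from clip_value, line 30]
  clip_value([11, 2, 8, 2, 5], 2) -> 33  [called from main, line 41]
  derive_floor(33, 1) -> 33  [called from main, line 42]
Log origins:
  1: from main, line 40
  2: from clip_value, line 26
  3: from probe_limits, line 2
  4: from probe_limits, line 7
  5: from mix_signals, line 11
  6: from mix_signals, line 16
  7: from clip_value, line 29
  8: from audit_lot, line 20
A correct fix: line 22: replace `*` with `%`.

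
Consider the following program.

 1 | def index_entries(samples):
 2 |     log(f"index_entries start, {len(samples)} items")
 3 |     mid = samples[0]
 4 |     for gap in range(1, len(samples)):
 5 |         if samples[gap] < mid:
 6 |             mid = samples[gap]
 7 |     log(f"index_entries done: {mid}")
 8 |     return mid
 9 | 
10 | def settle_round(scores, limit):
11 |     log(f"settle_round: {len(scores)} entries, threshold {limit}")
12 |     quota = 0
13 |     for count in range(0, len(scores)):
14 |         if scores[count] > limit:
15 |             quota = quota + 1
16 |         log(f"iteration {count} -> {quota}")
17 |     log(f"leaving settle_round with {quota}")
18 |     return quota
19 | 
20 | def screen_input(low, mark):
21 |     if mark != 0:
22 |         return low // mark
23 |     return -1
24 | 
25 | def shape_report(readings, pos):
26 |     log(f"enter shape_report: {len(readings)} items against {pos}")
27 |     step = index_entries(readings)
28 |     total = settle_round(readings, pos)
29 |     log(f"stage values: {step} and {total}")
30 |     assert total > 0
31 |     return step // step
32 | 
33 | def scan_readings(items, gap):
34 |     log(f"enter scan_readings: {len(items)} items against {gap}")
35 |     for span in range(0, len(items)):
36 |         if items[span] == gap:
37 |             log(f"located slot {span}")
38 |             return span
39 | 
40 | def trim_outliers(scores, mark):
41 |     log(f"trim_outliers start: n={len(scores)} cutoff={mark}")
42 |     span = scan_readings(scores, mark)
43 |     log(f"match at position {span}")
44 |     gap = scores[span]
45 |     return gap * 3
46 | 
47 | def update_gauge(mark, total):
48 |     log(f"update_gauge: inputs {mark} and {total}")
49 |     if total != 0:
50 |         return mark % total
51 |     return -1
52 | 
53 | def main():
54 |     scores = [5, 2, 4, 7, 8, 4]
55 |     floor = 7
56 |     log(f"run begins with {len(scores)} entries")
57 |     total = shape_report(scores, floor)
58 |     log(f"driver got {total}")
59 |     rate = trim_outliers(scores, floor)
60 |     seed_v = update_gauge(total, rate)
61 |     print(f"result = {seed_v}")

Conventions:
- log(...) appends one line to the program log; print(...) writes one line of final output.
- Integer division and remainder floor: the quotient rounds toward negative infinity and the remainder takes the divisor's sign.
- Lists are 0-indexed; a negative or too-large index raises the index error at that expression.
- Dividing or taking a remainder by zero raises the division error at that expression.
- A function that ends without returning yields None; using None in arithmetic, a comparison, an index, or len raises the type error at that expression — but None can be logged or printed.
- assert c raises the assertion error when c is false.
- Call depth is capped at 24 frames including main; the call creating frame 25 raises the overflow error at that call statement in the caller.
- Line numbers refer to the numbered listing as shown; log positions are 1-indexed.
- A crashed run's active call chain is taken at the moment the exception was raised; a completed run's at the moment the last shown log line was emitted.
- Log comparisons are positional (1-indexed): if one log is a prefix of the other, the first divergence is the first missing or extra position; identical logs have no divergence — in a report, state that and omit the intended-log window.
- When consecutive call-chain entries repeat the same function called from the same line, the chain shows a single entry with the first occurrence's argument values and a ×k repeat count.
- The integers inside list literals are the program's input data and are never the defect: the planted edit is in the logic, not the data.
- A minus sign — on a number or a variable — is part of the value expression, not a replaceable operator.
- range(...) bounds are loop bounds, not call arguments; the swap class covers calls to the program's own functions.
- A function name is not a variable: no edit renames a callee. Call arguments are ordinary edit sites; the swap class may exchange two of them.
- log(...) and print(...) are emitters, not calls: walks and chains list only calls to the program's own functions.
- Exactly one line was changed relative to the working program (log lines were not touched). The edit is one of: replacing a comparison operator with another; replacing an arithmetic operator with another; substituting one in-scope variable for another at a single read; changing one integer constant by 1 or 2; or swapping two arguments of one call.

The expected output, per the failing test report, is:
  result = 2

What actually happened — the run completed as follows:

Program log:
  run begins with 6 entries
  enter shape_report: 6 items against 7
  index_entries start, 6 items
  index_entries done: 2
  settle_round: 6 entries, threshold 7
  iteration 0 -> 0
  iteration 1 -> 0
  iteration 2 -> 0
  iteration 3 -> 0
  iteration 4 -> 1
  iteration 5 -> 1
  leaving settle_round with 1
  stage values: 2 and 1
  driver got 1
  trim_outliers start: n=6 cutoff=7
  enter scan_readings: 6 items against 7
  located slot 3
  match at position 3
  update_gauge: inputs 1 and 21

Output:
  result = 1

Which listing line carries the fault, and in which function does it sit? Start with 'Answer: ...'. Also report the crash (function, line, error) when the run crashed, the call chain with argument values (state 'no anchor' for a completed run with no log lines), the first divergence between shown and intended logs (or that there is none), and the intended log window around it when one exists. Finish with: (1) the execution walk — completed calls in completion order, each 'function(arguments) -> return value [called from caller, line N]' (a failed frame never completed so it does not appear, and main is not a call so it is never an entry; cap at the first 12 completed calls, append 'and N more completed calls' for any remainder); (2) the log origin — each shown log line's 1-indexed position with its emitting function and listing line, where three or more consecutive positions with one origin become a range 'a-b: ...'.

Answer: the defect is in shape_report at line 31.
Key observation: At log position 14 the runs split — shown 'driver got 1', but the working version logs 'driver got 2'.
Call chain: main -> update_gauge(1, 21) (called at line 60).
First divergence: at position 14 the run shows 'driver got 1' where the working version logs 'driver got 2'.
Intended log window:
  12: leaving settle_round with 1
  13: stage values: 2 and 1
  14: driver got 2
  15: trim_outliers start: n=6 cutoff=7
Execution walk:
  index_entries([5, 2, 4, 7, 8, 4]) -> 2  [called from shape_report, line 27]
  settle_round([5, 2, 4, 7, 8, 4], 7) -> 1  [called from shape_report, line 28]
  shape_report([5, 2, 4, 7, 8, 4], 7) -> 1  [called from main, line 57]
  scan_readings([5, 2, 4, 7, 8, 4], 7) -> 3  [called from trim_outliers, line 42]
  trim_outliers([5, 2, 4, 7, 8, 4], 7) -> 21  [called from main, line 59]
  update_gauge(1, 21) -> 1  [called from main, line 60]
Log line origins:
  1 — main, line 56
  2 — shape_report, line 26
  3 — index_entries, line 2
  4 — index_entries, line 7
  5 — settle_round, line 11
  6-11 — settle_round, line 16
  12 — settle_round, line 17
  13 — shape_report, line 29
  14 — main, line 58
  15 — trim_outliers, line 41
  16 — scan_readings, line 34
  17 — scan_readings, line 37
  18 — trim_outliers, line 43
  19 — update_gauge, line 48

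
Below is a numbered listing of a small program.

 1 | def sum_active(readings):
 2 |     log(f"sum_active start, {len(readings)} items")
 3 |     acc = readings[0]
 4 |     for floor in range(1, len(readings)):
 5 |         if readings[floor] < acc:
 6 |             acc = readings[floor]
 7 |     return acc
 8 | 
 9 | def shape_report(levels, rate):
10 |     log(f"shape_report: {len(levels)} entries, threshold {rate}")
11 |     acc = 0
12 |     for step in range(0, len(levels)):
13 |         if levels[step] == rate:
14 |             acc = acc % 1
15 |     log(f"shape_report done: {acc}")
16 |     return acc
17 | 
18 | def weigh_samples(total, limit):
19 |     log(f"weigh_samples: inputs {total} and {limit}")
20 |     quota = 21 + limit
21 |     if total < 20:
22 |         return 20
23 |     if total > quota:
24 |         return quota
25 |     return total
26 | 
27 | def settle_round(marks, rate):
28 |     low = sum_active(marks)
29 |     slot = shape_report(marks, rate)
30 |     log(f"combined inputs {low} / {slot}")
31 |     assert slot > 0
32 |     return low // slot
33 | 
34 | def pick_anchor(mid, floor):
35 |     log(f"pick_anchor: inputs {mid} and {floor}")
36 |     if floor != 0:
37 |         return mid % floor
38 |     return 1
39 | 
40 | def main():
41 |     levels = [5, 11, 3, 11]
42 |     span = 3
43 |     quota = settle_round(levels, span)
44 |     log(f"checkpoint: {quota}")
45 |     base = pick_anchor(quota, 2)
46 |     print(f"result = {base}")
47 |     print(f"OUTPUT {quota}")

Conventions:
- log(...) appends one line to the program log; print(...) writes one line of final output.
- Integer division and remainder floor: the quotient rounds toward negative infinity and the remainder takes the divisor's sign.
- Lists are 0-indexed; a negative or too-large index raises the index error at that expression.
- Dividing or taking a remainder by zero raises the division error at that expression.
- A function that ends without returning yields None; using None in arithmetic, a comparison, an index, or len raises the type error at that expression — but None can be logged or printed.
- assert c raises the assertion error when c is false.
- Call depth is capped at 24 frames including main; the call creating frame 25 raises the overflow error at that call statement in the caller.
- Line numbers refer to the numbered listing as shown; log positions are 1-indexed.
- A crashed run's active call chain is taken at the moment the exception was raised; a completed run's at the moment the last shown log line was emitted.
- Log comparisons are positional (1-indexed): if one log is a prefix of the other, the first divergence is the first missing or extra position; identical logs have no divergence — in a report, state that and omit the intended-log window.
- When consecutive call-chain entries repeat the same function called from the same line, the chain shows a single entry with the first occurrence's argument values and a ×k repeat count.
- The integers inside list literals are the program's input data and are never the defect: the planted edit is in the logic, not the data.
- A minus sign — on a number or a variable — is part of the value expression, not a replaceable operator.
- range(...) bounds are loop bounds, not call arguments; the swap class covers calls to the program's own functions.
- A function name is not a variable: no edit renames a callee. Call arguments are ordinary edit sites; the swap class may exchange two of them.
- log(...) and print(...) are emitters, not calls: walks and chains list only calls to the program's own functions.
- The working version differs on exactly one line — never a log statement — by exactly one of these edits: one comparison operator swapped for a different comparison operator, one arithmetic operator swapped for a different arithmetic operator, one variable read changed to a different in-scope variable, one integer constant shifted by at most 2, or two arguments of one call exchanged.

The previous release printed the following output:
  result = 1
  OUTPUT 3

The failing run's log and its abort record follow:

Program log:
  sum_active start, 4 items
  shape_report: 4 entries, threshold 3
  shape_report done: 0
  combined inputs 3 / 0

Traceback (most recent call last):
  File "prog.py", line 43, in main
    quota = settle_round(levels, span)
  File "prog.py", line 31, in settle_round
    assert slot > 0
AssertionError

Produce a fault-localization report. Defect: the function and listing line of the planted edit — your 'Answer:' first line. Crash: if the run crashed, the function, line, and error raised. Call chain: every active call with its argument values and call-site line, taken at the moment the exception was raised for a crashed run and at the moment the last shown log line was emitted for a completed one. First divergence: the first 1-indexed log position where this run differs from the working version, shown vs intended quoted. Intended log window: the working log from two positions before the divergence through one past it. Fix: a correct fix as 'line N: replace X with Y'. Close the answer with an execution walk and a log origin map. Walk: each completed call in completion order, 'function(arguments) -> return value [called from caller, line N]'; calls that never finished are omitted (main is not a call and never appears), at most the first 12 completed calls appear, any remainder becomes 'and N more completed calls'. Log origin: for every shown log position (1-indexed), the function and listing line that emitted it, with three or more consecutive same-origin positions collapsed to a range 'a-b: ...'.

Answer: the defect is in shape_report at line 14.
Key fact: Log line 3 is where behavior first shows: 'shape_report done: 0' appears instead of 'shape_report done: 1'.
Crash: settle_round, line 31, AssertionError.
Call chain: main -> settle_round([5, 11, 3, 11], 3) (called at line 43).
First divergence: position 3 — shown 'shape_report done: 0', intended 'shape_report done: 1'.
Intended log window:
  1: sum_active start, 4 items
  2: shape_report: 4 entries, threshold 3
  3: shape_report done: 1
  4: combined inputs 3 / 1
Execution walk:
  sum_active([5, 11, 3, 11]) -> 3  [called from settle_round, line 28]
  shape_report([5, 11, 3, 11], 3) -> 0  [called from settle_round, line 29]
Log origin:
  1: emitted by sum_active (line 2)
  2: emitted by shape_report (line 10)
  3: emitted by shape_report (line 15)
  4: emitted by settle_round (line 30)
A correct fix: line 14: replace `%` with `+`.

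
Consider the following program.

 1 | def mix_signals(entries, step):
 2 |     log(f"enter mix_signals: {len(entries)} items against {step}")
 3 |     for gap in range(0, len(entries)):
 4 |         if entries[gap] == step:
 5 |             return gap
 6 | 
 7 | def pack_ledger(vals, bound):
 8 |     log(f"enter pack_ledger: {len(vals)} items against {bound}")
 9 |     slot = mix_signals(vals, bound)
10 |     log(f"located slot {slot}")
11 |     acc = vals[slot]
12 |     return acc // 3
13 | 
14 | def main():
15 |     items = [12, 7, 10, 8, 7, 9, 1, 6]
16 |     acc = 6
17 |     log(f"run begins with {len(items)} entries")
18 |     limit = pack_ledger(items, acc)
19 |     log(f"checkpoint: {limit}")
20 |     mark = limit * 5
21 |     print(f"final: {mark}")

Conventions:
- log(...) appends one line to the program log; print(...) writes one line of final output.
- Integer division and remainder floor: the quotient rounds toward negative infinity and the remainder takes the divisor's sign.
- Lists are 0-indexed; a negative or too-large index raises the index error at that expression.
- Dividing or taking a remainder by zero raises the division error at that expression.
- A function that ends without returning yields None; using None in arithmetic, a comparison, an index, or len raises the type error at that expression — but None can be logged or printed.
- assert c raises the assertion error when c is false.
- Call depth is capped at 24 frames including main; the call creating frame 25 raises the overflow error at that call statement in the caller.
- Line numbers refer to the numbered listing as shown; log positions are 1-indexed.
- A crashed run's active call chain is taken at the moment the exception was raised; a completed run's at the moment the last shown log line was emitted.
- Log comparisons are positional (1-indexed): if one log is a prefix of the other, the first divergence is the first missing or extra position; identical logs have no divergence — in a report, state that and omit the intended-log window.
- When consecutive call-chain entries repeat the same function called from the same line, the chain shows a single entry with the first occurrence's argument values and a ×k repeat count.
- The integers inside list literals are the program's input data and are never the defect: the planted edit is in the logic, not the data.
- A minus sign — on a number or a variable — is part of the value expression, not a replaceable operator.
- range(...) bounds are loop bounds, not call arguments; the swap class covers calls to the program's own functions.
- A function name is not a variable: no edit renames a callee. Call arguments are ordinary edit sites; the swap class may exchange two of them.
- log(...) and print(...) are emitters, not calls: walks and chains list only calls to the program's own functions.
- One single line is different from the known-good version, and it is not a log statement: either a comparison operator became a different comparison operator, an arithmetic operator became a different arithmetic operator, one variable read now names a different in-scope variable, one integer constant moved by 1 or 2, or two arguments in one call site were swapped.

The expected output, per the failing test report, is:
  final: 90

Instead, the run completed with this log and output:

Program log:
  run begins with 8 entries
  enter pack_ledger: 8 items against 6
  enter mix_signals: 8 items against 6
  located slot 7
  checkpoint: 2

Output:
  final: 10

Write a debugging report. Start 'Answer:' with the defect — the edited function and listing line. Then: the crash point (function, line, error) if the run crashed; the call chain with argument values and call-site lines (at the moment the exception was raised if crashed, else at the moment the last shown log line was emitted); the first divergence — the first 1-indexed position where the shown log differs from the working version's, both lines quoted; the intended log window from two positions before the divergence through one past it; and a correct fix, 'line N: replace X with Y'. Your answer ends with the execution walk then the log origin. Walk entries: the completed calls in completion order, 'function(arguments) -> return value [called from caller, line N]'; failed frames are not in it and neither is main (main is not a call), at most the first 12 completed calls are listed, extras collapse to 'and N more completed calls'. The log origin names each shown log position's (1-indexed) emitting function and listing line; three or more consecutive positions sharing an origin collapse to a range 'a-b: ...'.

Answer: the defect is in pack_ledger at line 12.
Key observation: At log position 5 the runs split — shown 'checkpoint: 2', but the working version logs 'checkpoint: 18'.
Call chain: main.
First divergence: position 5 — the shown line 'checkpoint: 2' should read 'checkpoint: 18'.
Intended log window:
  3: enter mix_signals: 8 items against 6
  4: located slot 7
  5: checkpoint: 18
Execution walk:
  mix_signals([12, 7, 10, 8, 7, 9, 1, 6], 6) -> 7  [called from pack_ledger, line 9]
  pack_ledger([12, 7, 10, 8, 7, 9, 1, 6], 6) -> 2  [called from main, line 18]
Origin of each log line:
  1: logged in main at line 17
  2: logged in pack_ledger at line 8
  3: logged in mix_signals at line 2
  4: logged in pack_ledger at line 10
  5: logged in main at line 19
A correct fix: line 12: replace `//` with `*`.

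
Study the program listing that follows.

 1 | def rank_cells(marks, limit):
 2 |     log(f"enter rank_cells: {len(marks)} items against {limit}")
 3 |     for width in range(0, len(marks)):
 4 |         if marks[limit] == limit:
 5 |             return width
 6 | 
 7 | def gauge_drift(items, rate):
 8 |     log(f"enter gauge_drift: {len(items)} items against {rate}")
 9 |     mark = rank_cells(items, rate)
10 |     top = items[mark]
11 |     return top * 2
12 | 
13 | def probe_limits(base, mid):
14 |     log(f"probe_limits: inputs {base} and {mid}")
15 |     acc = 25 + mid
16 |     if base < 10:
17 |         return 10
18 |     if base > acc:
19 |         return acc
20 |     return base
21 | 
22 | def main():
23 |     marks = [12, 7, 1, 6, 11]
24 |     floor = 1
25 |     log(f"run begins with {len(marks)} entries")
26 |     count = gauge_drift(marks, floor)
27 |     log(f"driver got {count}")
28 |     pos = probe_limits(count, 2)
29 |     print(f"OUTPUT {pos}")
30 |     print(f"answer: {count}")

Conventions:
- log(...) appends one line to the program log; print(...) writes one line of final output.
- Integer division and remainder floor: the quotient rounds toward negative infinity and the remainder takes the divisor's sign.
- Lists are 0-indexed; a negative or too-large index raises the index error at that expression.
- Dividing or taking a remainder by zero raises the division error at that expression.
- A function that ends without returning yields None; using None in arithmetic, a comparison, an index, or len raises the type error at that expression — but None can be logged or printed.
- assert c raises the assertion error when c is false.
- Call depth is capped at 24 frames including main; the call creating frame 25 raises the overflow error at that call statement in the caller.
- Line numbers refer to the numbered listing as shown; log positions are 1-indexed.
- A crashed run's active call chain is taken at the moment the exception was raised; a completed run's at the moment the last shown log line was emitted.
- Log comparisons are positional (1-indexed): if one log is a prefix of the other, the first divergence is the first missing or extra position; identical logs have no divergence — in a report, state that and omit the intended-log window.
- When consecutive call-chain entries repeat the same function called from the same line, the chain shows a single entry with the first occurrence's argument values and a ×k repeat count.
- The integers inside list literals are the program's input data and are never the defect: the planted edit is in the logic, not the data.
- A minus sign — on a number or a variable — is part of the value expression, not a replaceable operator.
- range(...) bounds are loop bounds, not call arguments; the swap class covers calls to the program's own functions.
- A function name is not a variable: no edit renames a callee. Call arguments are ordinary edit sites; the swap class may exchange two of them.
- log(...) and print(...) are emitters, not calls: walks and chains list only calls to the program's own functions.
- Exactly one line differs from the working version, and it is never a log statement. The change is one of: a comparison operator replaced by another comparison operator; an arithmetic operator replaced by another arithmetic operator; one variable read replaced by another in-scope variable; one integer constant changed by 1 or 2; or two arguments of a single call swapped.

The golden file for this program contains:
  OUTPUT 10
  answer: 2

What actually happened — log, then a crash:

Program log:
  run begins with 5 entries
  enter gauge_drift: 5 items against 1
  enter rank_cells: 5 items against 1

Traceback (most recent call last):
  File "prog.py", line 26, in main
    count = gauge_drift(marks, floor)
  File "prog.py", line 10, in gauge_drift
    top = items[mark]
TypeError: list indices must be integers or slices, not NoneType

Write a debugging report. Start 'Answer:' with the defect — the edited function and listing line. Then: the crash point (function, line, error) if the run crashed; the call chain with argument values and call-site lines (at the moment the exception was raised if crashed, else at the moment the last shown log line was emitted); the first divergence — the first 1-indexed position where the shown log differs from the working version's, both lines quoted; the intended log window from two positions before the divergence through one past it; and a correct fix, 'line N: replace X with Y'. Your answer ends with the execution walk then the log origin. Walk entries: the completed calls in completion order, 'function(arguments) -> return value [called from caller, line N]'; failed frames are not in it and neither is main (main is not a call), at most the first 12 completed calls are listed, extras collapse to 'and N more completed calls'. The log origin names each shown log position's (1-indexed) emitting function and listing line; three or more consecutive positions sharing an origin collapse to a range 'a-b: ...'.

Answer: the defect is in rank_cells at line 4.
Key observation: A complete run would log 'driver got 2' next, but this one stopped at 3 lines.
Crash: gauge_drift, line 10, TypeError.
Call chain: main -> gauge_drift([12, 7, 1, 6, 11], 1) (called at line 26).
First divergence: position 4 — after 3 matching lines the faulty run goes silent; intended next line 'driver got 2'.
Intended log window:
  2: enter gauge_drift: 5 items against 1
  3: enter rank_cells: 5 items against 1
  4: driver got 2
  5: probe_limits: inputs 2 and 2
Execution walk:
  rank_cells([12, 7, 1, 6, 11], 1) -> None  [called from gauge_drift, line 9]
Log line origins:
  1: emitted by main (line 25)
  2: emitted by gauge_drift (line 8)
  3: emitted by rank_cells (line 2)
A correct fix: line 4: replace `marks[limit]` with `marks[width]`.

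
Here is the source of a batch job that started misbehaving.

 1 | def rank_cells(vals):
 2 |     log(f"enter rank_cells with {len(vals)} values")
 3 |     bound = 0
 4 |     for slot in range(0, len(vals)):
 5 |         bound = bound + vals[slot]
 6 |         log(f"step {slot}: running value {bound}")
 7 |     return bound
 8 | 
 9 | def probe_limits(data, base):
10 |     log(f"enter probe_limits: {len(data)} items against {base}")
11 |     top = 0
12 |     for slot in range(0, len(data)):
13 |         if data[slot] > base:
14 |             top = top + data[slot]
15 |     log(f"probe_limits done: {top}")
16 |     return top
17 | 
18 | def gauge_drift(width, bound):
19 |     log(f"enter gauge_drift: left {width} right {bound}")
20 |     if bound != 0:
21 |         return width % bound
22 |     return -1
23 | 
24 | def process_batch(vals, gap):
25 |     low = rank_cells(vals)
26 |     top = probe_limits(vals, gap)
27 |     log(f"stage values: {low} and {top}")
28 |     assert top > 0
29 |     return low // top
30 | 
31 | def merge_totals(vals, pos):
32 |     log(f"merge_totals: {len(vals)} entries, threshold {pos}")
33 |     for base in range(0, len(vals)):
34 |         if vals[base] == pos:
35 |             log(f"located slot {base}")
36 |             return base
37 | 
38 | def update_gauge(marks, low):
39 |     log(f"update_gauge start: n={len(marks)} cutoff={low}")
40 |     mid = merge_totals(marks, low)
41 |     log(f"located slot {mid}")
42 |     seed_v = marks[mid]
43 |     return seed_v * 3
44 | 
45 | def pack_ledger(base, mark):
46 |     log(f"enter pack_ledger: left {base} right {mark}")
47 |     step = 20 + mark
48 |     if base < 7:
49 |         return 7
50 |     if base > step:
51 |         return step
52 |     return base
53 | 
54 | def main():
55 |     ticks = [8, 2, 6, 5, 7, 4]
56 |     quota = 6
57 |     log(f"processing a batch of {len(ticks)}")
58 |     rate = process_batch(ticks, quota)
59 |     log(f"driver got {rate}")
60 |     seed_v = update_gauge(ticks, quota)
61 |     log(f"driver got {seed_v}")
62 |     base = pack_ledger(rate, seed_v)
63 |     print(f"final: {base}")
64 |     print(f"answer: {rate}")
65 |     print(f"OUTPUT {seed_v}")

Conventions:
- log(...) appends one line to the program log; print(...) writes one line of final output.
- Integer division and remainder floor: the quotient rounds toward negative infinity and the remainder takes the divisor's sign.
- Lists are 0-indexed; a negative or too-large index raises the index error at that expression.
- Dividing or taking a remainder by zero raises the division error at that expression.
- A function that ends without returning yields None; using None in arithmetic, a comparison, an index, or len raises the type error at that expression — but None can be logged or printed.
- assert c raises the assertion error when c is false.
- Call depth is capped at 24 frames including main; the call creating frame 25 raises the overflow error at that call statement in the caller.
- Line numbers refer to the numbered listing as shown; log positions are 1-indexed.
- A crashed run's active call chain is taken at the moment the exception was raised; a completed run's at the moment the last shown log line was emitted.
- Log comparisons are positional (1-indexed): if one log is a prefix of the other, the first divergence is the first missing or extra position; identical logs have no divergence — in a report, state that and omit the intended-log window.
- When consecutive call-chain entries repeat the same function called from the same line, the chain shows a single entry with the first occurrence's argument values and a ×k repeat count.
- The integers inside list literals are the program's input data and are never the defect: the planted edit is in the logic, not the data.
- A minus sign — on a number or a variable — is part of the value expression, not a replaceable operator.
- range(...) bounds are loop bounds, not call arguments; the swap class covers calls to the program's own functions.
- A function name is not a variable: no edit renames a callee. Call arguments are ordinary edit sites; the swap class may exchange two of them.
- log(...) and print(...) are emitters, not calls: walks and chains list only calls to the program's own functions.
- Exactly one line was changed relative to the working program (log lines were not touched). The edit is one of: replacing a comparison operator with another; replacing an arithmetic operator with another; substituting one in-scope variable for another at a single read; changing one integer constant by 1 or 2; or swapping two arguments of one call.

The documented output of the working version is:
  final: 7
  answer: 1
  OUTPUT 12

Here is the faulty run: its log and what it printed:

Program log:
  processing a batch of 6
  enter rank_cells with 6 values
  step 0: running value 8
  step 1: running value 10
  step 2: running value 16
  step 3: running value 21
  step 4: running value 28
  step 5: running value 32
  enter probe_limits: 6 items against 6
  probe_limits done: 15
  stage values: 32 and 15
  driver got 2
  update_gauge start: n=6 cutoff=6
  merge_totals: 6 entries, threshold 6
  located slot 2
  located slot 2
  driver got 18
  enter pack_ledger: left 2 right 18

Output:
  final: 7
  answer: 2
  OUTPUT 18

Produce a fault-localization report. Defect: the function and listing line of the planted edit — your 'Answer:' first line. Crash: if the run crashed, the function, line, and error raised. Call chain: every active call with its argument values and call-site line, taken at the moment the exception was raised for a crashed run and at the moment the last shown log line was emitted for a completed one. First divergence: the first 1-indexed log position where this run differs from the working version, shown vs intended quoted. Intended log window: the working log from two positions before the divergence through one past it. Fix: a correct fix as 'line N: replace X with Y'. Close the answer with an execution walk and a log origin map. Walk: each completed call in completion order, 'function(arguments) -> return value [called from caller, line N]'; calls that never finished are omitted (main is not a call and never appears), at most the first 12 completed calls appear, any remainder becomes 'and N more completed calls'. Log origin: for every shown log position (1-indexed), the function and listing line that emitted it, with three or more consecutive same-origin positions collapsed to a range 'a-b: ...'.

Answer: the defect is in main at line 56.
Key fact: The earliest visible damage is log position 9 — 'enter probe_limits: 6 items against 6' rather than the intended 'enter probe_limits: 6 items against 4'.
Call chain: main -> pack_ledger(2, 18) (called at line 62).
First divergence: at position 9 the run shows 'enter probe_limits: 6 items against 6' where the working version logs 'enter probe_limits: 6 items against 4'.
Intended log window:
  7: step 4: running value 28
  8: step 5: running value 32
  9: enter probe_limits: 6 items against 4
  10: probe_limits done: 26
Execution walk:
  rank_cells([8, 2, 6, 5, 7, 4]) -> 32  [called from process_batch, line 25]
  probe_limits([8, 2, 6, 5, 7, 4], 6) -> 15  [called from process_batch, line 26]
  process_batch([8, 2, 6, 5, 7, 4], 6) -> 2  [called from main, line 58]
  merge_totals([8, 2, 6, 5, 7, 4], 6) -> 2  [called from update_gauge, line 40]
  update_gauge([8, 2, 6, 5, 7, 4], 6) -> 18  [called from main, line 60]
  pack_ledger(2, 18) -> 7  [called from main, line 62]
Origin of each log line:
  1: from main, line 57
  2: from rank_cells, line 2
  3-8: from rank_cells, line 6
  9: from probe_limits, line 10
  10: from probe_limits, line 15
  11: from process_batch, line 27
  12: from main, line 59
  13: from update_gauge, line 39
  14: from merge_totals, line 32
  15: from merge_totals, line 35
  16: from update_gauge, line 41
  17: from main, line 61
  18: from pack_ledger, line 46
A correct fix: line 56: replace `6` with `4`.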